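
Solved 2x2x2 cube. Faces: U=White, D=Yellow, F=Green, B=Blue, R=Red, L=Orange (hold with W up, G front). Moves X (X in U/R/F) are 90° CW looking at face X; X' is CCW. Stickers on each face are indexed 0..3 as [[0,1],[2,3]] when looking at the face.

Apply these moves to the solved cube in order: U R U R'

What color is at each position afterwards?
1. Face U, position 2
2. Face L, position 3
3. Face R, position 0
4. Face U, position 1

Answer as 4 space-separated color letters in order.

After move 1 (U): U=WWWW F=RRGG R=BBRR B=OOBB L=GGOO
After move 2 (R): R=RBRB U=WRWG F=RYGY D=YBYO B=WOWB
After move 3 (U): U=WWGR F=RBGY R=WORB B=GGWB L=RYOO
After move 4 (R'): R=OBWR U=WWGG F=RWGR D=YBYY B=OGBB
Query 1: U[2] = G
Query 2: L[3] = O
Query 3: R[0] = O
Query 4: U[1] = W

Answer: G O O W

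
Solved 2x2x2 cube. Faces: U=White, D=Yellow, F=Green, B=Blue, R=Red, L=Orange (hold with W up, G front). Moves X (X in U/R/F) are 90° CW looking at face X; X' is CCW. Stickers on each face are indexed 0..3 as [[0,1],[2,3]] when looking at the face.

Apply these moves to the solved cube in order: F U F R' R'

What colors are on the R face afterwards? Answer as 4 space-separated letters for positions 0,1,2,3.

Answer: R W B O

Derivation:
After move 1 (F): F=GGGG U=WWOO R=WRWR D=RRYY L=OYOY
After move 2 (U): U=OWOW F=WRGG R=BBWR B=OYBB L=GGOY
After move 3 (F): F=GWGR U=OWYG R=OBWR D=WBYY L=GROR
After move 4 (R'): R=BROW U=OBYO F=GWGG D=WWYR B=YYBB
After move 5 (R'): R=RWBO U=OBYY F=GBGO D=WWYG B=RYWB
Query: R face = RWBO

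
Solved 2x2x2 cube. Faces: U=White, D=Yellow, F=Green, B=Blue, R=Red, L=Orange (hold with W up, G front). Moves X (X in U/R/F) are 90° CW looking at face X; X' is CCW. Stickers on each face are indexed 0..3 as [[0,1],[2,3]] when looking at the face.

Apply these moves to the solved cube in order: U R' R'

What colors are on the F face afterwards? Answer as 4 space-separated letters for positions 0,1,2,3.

Answer: R B G O

Derivation:
After move 1 (U): U=WWWW F=RRGG R=BBRR B=OOBB L=GGOO
After move 2 (R'): R=BRBR U=WBWO F=RWGW D=YRYG B=YOYB
After move 3 (R'): R=RRBB U=WYWY F=RBGO D=YWYW B=GORB
Query: F face = RBGO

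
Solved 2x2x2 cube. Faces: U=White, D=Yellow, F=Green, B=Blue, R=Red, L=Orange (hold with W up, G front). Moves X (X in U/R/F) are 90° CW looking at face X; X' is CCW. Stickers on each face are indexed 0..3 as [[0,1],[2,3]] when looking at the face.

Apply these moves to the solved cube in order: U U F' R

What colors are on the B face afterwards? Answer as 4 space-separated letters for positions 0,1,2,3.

After move 1 (U): U=WWWW F=RRGG R=BBRR B=OOBB L=GGOO
After move 2 (U): U=WWWW F=BBGG R=OORR B=GGBB L=RROO
After move 3 (F'): F=BGBG U=WWOR R=YOYR D=ROYY L=RWOW
After move 4 (R): R=YYRO U=WGOG F=BOBY D=RBYG B=RGWB
Query: B face = RGWB

Answer: R G W B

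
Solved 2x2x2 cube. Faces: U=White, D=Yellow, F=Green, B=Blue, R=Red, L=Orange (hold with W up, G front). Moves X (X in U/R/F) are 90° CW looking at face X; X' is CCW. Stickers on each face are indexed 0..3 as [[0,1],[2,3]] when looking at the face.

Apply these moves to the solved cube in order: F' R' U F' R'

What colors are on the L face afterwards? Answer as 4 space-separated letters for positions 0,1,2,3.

Answer: G B O B

Derivation:
After move 1 (F'): F=GGGG U=WWRR R=YRYR D=OOYY L=OWOW
After move 2 (R'): R=RRYY U=WBRB F=GWGR D=OGYG B=YBOB
After move 3 (U): U=RWBB F=RRGR R=YBYY B=OWOB L=GWOW
After move 4 (F'): F=RRRG U=RWYY R=GBOY D=WWYG L=GBOB
After move 5 (R'): R=BYGO U=ROYO F=RWRY D=WRYG B=GWWB
Query: L face = GBOB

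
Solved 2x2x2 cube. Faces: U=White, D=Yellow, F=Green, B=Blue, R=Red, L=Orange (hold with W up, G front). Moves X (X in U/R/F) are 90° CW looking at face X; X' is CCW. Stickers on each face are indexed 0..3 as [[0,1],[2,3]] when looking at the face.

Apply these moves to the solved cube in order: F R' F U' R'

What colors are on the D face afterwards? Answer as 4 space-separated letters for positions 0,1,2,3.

After move 1 (F): F=GGGG U=WWOO R=WRWR D=RRYY L=OYOY
After move 2 (R'): R=RRWW U=WBOB F=GWGO D=RGYG B=YBRB
After move 3 (F): F=GGOW U=WBYY R=ORBW D=WRYG L=OROG
After move 4 (U'): U=BYWY F=OROW R=GGBW B=ORRB L=YBOG
After move 5 (R'): R=GWGB U=BRWO F=OYOY D=WRYW B=GRRB
Query: D face = WRYW

Answer: W R Y W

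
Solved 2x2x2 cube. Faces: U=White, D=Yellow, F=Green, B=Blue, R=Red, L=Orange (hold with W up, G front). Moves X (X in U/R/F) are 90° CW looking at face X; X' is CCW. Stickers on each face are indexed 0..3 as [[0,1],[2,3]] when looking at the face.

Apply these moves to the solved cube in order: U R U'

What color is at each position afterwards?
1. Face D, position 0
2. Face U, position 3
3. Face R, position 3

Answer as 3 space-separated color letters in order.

After move 1 (U): U=WWWW F=RRGG R=BBRR B=OOBB L=GGOO
After move 2 (R): R=RBRB U=WRWG F=RYGY D=YBYO B=WOWB
After move 3 (U'): U=RGWW F=GGGY R=RYRB B=RBWB L=WOOO
Query 1: D[0] = Y
Query 2: U[3] = W
Query 3: R[3] = B

Answer: Y W B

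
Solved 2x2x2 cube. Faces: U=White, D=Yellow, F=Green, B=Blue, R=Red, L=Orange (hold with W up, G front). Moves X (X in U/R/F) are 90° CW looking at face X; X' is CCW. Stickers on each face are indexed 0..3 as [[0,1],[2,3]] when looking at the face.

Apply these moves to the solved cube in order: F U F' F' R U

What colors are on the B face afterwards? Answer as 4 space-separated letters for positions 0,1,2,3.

Answer: G W W B

Derivation:
After move 1 (F): F=GGGG U=WWOO R=WRWR D=RRYY L=OYOY
After move 2 (U): U=OWOW F=WRGG R=BBWR B=OYBB L=GGOY
After move 3 (F'): F=RGWG U=OWBW R=RBRR D=GYYY L=GWOO
After move 4 (F'): F=GGRW U=OWRR R=YBGR D=WOYY L=GWOB
After move 5 (R): R=GYRB U=OGRW F=GORY D=WBYO B=RYWB
After move 6 (U): U=ROWG F=GYRY R=RYRB B=GWWB L=GOOB
Query: B face = GWWB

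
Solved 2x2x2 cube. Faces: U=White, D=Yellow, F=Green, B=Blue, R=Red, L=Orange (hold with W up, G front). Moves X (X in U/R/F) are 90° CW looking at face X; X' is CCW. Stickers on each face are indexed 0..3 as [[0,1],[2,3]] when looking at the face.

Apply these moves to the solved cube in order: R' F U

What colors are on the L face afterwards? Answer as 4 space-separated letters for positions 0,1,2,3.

After move 1 (R'): R=RRRR U=WBWB F=GWGW D=YGYG B=YBYB
After move 2 (F): F=GGWW U=WBOO R=WRBR D=RRYG L=OYOG
After move 3 (U): U=OWOB F=WRWW R=YBBR B=OYYB L=GGOG
Query: L face = GGOG

Answer: G G O G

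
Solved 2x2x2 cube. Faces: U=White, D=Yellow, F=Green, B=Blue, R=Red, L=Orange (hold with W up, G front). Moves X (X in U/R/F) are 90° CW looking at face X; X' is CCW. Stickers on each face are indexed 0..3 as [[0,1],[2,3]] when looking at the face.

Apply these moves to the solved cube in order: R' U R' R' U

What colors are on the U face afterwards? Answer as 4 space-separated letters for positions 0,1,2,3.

After move 1 (R'): R=RRRR U=WBWB F=GWGW D=YGYG B=YBYB
After move 2 (U): U=WWBB F=RRGW R=YBRR B=OOYB L=GWOO
After move 3 (R'): R=BRYR U=WYBO F=RWGB D=YRYW B=GOGB
After move 4 (R'): R=RRBY U=WGBG F=RYGO D=YWYB B=WORB
After move 5 (U): U=BWGG F=RRGO R=WOBY B=GWRB L=RYOO
Query: U face = BWGG

Answer: B W G G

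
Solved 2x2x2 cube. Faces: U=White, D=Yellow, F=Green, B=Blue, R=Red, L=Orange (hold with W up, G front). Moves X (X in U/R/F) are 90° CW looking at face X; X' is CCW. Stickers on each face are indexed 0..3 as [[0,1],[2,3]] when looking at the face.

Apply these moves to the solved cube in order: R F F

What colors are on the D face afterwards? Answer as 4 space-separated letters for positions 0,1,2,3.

Answer: G W Y B

Derivation:
After move 1 (R): R=RRRR U=WGWG F=GYGY D=YBYB B=WBWB
After move 2 (F): F=GGYY U=WGOO R=WRGR D=RRYB L=OYOB
After move 3 (F): F=YGYG U=WGBY R=OROR D=GWYB L=OROR
Query: D face = GWYB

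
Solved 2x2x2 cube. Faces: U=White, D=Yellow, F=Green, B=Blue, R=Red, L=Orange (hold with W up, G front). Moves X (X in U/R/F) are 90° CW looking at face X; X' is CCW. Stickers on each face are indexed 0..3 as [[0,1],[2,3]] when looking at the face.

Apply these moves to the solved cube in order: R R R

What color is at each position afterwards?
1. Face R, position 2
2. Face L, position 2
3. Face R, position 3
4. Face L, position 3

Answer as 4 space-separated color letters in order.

Answer: R O R O

Derivation:
After move 1 (R): R=RRRR U=WGWG F=GYGY D=YBYB B=WBWB
After move 2 (R): R=RRRR U=WYWY F=GBGB D=YWYW B=GBGB
After move 3 (R): R=RRRR U=WBWB F=GWGW D=YGYG B=YBYB
Query 1: R[2] = R
Query 2: L[2] = O
Query 3: R[3] = R
Query 4: L[3] = O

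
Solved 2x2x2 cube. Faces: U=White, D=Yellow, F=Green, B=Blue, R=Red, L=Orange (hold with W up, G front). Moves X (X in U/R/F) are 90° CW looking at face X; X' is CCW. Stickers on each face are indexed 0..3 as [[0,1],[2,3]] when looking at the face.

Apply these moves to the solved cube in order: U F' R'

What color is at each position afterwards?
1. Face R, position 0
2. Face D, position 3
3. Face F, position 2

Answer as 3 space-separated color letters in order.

Answer: B G R

Derivation:
After move 1 (U): U=WWWW F=RRGG R=BBRR B=OOBB L=GGOO
After move 2 (F'): F=RGRG U=WWBR R=YBYR D=GOYY L=GWOW
After move 3 (R'): R=BRYY U=WBBO F=RWRR D=GGYG B=YOOB
Query 1: R[0] = B
Query 2: D[3] = G
Query 3: F[2] = R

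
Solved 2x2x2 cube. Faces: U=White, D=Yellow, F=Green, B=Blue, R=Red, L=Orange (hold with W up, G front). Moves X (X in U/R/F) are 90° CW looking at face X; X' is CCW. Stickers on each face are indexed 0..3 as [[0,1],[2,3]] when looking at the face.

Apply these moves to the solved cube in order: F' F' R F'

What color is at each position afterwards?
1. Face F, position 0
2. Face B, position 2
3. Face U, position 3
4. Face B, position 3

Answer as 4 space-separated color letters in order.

Answer: W W R B

Derivation:
After move 1 (F'): F=GGGG U=WWRR R=YRYR D=OOYY L=OWOW
After move 2 (F'): F=GGGG U=WWYY R=OROR D=WWYY L=OROR
After move 3 (R): R=OORR U=WGYG F=GWGY D=WBYB B=YBWB
After move 4 (F'): F=WYGG U=WGOR R=BOWR D=RRYB L=OGOY
Query 1: F[0] = W
Query 2: B[2] = W
Query 3: U[3] = R
Query 4: B[3] = B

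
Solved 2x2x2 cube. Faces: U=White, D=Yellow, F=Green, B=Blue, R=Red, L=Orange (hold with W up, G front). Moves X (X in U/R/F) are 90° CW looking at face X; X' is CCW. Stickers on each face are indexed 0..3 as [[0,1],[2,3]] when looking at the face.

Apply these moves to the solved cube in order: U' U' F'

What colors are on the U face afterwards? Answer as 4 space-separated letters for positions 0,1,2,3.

After move 1 (U'): U=WWWW F=OOGG R=GGRR B=RRBB L=BBOO
After move 2 (U'): U=WWWW F=BBGG R=OORR B=GGBB L=RROO
After move 3 (F'): F=BGBG U=WWOR R=YOYR D=ROYY L=RWOW
Query: U face = WWOR

Answer: W W O R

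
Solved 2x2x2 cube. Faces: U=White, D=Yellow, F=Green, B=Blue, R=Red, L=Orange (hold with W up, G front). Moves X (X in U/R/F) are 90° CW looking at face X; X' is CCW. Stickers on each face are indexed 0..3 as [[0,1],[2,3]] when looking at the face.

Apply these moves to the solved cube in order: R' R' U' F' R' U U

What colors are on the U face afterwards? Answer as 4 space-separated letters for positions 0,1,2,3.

Answer: R G G Y

Derivation:
After move 1 (R'): R=RRRR U=WBWB F=GWGW D=YGYG B=YBYB
After move 2 (R'): R=RRRR U=WYWY F=GBGB D=YWYW B=GBGB
After move 3 (U'): U=YYWW F=OOGB R=GBRR B=RRGB L=GBOO
After move 4 (F'): F=OBOG U=YYGR R=WBYR D=BOYW L=GWOW
After move 5 (R'): R=BRWY U=YGGR F=OYOR D=BBYG B=WROB
After move 6 (U): U=GYRG F=BROR R=WRWY B=GWOB L=OYOW
After move 7 (U): U=RGGY F=WROR R=GWWY B=OYOB L=BROW
Query: U face = RGGY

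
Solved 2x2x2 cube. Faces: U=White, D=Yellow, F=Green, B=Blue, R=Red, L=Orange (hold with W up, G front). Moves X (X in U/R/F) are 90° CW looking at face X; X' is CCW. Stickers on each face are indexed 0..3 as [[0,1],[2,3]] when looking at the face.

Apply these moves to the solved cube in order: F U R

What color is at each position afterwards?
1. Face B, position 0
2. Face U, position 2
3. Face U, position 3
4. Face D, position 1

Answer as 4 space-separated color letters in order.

After move 1 (F): F=GGGG U=WWOO R=WRWR D=RRYY L=OYOY
After move 2 (U): U=OWOW F=WRGG R=BBWR B=OYBB L=GGOY
After move 3 (R): R=WBRB U=OROG F=WRGY D=RBYO B=WYWB
Query 1: B[0] = W
Query 2: U[2] = O
Query 3: U[3] = G
Query 4: D[1] = B

Answer: W O G B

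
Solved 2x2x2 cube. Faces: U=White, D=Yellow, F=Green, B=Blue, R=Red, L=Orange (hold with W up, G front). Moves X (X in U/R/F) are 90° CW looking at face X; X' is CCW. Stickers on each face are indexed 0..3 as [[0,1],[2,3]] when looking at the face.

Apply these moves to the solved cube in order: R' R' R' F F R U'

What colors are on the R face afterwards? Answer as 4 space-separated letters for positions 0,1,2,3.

After move 1 (R'): R=RRRR U=WBWB F=GWGW D=YGYG B=YBYB
After move 2 (R'): R=RRRR U=WYWY F=GBGB D=YWYW B=GBGB
After move 3 (R'): R=RRRR U=WGWG F=GYGY D=YBYB B=WBWB
After move 4 (F): F=GGYY U=WGOO R=WRGR D=RRYB L=OYOB
After move 5 (F): F=YGYG U=WGBY R=OROR D=GWYB L=OROR
After move 6 (R): R=OORR U=WGBG F=YWYB D=GWYW B=YBGB
After move 7 (U'): U=GGWB F=ORYB R=YWRR B=OOGB L=YBOR
Query: R face = YWRR

Answer: Y W R R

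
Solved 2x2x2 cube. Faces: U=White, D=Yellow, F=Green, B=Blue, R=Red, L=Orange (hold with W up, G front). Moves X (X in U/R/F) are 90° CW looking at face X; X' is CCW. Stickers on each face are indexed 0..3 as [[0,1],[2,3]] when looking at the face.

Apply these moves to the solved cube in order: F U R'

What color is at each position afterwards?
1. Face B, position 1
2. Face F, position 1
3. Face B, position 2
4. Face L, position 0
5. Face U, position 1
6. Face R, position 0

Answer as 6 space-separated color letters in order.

After move 1 (F): F=GGGG U=WWOO R=WRWR D=RRYY L=OYOY
After move 2 (U): U=OWOW F=WRGG R=BBWR B=OYBB L=GGOY
After move 3 (R'): R=BRBW U=OBOO F=WWGW D=RRYG B=YYRB
Query 1: B[1] = Y
Query 2: F[1] = W
Query 3: B[2] = R
Query 4: L[0] = G
Query 5: U[1] = B
Query 6: R[0] = B

Answer: Y W R G B B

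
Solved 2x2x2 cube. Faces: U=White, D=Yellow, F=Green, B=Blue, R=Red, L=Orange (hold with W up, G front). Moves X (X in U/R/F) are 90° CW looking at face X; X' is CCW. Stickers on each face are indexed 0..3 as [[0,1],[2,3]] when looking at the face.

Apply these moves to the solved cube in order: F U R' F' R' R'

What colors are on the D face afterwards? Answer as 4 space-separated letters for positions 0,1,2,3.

Answer: G B Y B

Derivation:
After move 1 (F): F=GGGG U=WWOO R=WRWR D=RRYY L=OYOY
After move 2 (U): U=OWOW F=WRGG R=BBWR B=OYBB L=GGOY
After move 3 (R'): R=BRBW U=OBOO F=WWGW D=RRYG B=YYRB
After move 4 (F'): F=WWWG U=OBBB R=RRRW D=GYYG L=GOOO
After move 5 (R'): R=RWRR U=ORBY F=WBWB D=GWYG B=GYYB
After move 6 (R'): R=WRRR U=OYBG F=WRWY D=GBYB B=GYWB
Query: D face = GBYB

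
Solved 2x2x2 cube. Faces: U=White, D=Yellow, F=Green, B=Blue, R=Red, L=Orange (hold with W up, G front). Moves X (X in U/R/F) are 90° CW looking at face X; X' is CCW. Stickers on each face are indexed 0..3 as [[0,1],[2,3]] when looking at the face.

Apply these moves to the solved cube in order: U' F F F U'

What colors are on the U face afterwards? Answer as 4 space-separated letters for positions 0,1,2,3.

Answer: W R W G

Derivation:
After move 1 (U'): U=WWWW F=OOGG R=GGRR B=RRBB L=BBOO
After move 2 (F): F=GOGO U=WWOB R=WGWR D=RGYY L=BYOY
After move 3 (F): F=GGOO U=WWYY R=OGBR D=WWYY L=BROG
After move 4 (F): F=OGOG U=WWGR R=YGYR D=BOYY L=BWOW
After move 5 (U'): U=WRWG F=BWOG R=OGYR B=YGBB L=RROW
Query: U face = WRWG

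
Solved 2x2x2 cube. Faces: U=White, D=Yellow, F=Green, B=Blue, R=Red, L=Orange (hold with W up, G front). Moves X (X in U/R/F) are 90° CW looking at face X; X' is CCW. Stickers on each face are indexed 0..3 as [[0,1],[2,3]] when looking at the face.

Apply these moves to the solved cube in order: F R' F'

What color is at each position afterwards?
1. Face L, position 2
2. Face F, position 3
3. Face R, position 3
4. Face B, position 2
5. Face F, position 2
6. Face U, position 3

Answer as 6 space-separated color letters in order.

After move 1 (F): F=GGGG U=WWOO R=WRWR D=RRYY L=OYOY
After move 2 (R'): R=RRWW U=WBOB F=GWGO D=RGYG B=YBRB
After move 3 (F'): F=WOGG U=WBRW R=GRRW D=YYYG L=OBOO
Query 1: L[2] = O
Query 2: F[3] = G
Query 3: R[3] = W
Query 4: B[2] = R
Query 5: F[2] = G
Query 6: U[3] = W

Answer: O G W R G W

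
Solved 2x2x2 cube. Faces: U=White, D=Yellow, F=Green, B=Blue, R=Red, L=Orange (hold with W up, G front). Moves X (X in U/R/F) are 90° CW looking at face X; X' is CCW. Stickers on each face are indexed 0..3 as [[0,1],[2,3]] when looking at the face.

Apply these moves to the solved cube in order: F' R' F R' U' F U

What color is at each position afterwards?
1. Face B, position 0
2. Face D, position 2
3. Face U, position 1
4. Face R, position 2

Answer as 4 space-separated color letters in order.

After move 1 (F'): F=GGGG U=WWRR R=YRYR D=OOYY L=OWOW
After move 2 (R'): R=RRYY U=WBRB F=GWGR D=OGYG B=YBOB
After move 3 (F): F=GGRW U=WBWW R=RRBY D=YRYG L=OOOG
After move 4 (R'): R=RYRB U=WOWY F=GBRW D=YGYW B=GBRB
After move 5 (U'): U=OYWW F=OORW R=GBRB B=RYRB L=GBOG
After move 6 (F): F=ROWO U=OYGB R=WBWB D=RGYW L=GYOG
After move 7 (U): U=GOBY F=WBWO R=RYWB B=GYRB L=ROOG
Query 1: B[0] = G
Query 2: D[2] = Y
Query 3: U[1] = O
Query 4: R[2] = W

Answer: G Y O W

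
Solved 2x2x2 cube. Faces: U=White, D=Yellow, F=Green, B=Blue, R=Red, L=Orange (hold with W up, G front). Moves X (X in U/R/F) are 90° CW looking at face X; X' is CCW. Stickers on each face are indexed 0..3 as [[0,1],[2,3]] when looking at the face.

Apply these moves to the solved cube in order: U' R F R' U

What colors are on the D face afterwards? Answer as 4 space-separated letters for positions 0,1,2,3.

After move 1 (U'): U=WWWW F=OOGG R=GGRR B=RRBB L=BBOO
After move 2 (R): R=RGRG U=WOWG F=OYGY D=YBYR B=WRWB
After move 3 (F): F=GOYY U=WOOB R=WGGG D=RRYR L=BYOB
After move 4 (R'): R=GGWG U=WWOW F=GOYB D=ROYY B=RRRB
After move 5 (U): U=OWWW F=GGYB R=RRWG B=BYRB L=GOOB
Query: D face = ROYY

Answer: R O Y Y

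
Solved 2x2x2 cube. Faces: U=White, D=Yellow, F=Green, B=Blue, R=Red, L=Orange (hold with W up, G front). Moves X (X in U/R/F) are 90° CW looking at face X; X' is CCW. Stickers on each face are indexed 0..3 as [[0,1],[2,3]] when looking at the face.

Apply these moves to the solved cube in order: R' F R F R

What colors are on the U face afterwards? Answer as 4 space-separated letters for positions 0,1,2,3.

Answer: W G G R

Derivation:
After move 1 (R'): R=RRRR U=WBWB F=GWGW D=YGYG B=YBYB
After move 2 (F): F=GGWW U=WBOO R=WRBR D=RRYG L=OYOG
After move 3 (R): R=BWRR U=WGOW F=GRWG D=RYYY B=OBBB
After move 4 (F): F=WGGR U=WGGY R=OWWR D=RBYY L=OROY
After move 5 (R): R=WORW U=WGGR F=WBGY D=RBYO B=YBGB
Query: U face = WGGR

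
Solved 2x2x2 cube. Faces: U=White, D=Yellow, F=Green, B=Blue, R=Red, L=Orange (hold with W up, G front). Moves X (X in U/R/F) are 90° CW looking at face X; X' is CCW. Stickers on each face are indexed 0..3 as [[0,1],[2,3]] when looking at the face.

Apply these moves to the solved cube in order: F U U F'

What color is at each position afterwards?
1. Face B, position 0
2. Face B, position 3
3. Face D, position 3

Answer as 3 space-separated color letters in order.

After move 1 (F): F=GGGG U=WWOO R=WRWR D=RRYY L=OYOY
After move 2 (U): U=OWOW F=WRGG R=BBWR B=OYBB L=GGOY
After move 3 (U): U=OOWW F=BBGG R=OYWR B=GGBB L=WROY
After move 4 (F'): F=BGBG U=OOOW R=RYRR D=RYYY L=WWOW
Query 1: B[0] = G
Query 2: B[3] = B
Query 3: D[3] = Y

Answer: G B Y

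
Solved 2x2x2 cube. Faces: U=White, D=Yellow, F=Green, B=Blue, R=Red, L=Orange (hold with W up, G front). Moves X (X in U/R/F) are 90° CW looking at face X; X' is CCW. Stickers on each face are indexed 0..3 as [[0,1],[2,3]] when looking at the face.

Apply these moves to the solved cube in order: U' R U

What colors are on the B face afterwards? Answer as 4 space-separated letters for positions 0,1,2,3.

After move 1 (U'): U=WWWW F=OOGG R=GGRR B=RRBB L=BBOO
After move 2 (R): R=RGRG U=WOWG F=OYGY D=YBYR B=WRWB
After move 3 (U): U=WWGO F=RGGY R=WRRG B=BBWB L=OYOO
Query: B face = BBWB

Answer: B B W B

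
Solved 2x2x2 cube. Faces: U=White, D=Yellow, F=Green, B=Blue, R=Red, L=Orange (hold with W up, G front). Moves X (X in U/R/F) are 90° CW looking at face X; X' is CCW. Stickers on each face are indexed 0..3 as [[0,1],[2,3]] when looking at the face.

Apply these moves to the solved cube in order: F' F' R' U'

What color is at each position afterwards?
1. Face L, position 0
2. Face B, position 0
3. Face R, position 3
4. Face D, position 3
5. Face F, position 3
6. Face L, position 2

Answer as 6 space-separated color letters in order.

After move 1 (F'): F=GGGG U=WWRR R=YRYR D=OOYY L=OWOW
After move 2 (F'): F=GGGG U=WWYY R=OROR D=WWYY L=OROR
After move 3 (R'): R=RROO U=WBYB F=GWGY D=WGYG B=YBWB
After move 4 (U'): U=BBWY F=ORGY R=GWOO B=RRWB L=YBOR
Query 1: L[0] = Y
Query 2: B[0] = R
Query 3: R[3] = O
Query 4: D[3] = G
Query 5: F[3] = Y
Query 6: L[2] = O

Answer: Y R O G Y O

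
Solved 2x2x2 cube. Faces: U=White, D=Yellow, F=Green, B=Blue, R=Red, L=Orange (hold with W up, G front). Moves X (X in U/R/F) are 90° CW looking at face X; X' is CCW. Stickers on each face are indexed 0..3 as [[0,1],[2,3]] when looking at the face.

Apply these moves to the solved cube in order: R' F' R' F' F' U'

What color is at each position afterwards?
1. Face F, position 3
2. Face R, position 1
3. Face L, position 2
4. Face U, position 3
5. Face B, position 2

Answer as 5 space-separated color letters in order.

After move 1 (R'): R=RRRR U=WBWB F=GWGW D=YGYG B=YBYB
After move 2 (F'): F=WWGG U=WBRR R=GRYR D=OOYG L=OBOW
After move 3 (R'): R=RRGY U=WYRY F=WBGR D=OWYG B=GBOB
After move 4 (F'): F=BRWG U=WYRG R=WROY D=BWYG L=OYOR
After move 5 (F'): F=RGBW U=WYWO R=WRBY D=YRYG L=OGOR
After move 6 (U'): U=YOWW F=OGBW R=RGBY B=WROB L=GBOR
Query 1: F[3] = W
Query 2: R[1] = G
Query 3: L[2] = O
Query 4: U[3] = W
Query 5: B[2] = O

Answer: W G O W O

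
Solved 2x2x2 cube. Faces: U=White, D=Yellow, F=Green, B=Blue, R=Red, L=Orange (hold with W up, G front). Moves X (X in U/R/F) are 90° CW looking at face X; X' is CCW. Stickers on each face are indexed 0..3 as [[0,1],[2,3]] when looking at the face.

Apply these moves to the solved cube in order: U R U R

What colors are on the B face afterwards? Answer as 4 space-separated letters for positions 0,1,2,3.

Answer: R G W B

Derivation:
After move 1 (U): U=WWWW F=RRGG R=BBRR B=OOBB L=GGOO
After move 2 (R): R=RBRB U=WRWG F=RYGY D=YBYO B=WOWB
After move 3 (U): U=WWGR F=RBGY R=WORB B=GGWB L=RYOO
After move 4 (R): R=RWBO U=WBGY F=RBGO D=YWYG B=RGWB
Query: B face = RGWB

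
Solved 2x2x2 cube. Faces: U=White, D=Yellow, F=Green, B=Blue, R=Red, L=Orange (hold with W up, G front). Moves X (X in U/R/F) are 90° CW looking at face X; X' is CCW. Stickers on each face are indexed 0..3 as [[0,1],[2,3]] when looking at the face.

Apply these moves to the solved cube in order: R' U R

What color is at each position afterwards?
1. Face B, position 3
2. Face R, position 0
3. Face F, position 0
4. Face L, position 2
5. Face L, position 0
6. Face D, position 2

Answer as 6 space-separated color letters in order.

After move 1 (R'): R=RRRR U=WBWB F=GWGW D=YGYG B=YBYB
After move 2 (U): U=WWBB F=RRGW R=YBRR B=OOYB L=GWOO
After move 3 (R): R=RYRB U=WRBW F=RGGG D=YYYO B=BOWB
Query 1: B[3] = B
Query 2: R[0] = R
Query 3: F[0] = R
Query 4: L[2] = O
Query 5: L[0] = G
Query 6: D[2] = Y

Answer: B R R O G Y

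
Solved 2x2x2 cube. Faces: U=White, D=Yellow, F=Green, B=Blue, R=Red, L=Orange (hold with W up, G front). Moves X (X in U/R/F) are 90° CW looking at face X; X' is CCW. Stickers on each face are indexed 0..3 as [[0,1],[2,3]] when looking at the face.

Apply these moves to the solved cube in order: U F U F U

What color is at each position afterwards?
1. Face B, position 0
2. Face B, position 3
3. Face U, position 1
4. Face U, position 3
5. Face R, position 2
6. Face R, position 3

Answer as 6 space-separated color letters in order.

Answer: G B O W W R

Derivation:
After move 1 (U): U=WWWW F=RRGG R=BBRR B=OOBB L=GGOO
After move 2 (F): F=GRGR U=WWOG R=WBWR D=RBYY L=GYOY
After move 3 (U): U=OWGW F=WBGR R=OOWR B=GYBB L=GROY
After move 4 (F): F=GWRB U=OWYR R=GOWR D=WOYY L=GROB
After move 5 (U): U=YORW F=GORB R=GYWR B=GRBB L=GWOB
Query 1: B[0] = G
Query 2: B[3] = B
Query 3: U[1] = O
Query 4: U[3] = W
Query 5: R[2] = W
Query 6: R[3] = R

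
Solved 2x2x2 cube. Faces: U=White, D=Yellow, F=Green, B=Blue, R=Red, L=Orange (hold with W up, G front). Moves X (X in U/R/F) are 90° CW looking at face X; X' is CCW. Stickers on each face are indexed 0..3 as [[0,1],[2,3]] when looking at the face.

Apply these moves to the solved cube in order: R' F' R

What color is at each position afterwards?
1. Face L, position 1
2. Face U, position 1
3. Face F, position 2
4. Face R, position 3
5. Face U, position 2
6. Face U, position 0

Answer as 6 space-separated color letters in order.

Answer: B W G R R W

Derivation:
After move 1 (R'): R=RRRR U=WBWB F=GWGW D=YGYG B=YBYB
After move 2 (F'): F=WWGG U=WBRR R=GRYR D=OOYG L=OBOW
After move 3 (R): R=YGRR U=WWRG F=WOGG D=OYYY B=RBBB
Query 1: L[1] = B
Query 2: U[1] = W
Query 3: F[2] = G
Query 4: R[3] = R
Query 5: U[2] = R
Query 6: U[0] = W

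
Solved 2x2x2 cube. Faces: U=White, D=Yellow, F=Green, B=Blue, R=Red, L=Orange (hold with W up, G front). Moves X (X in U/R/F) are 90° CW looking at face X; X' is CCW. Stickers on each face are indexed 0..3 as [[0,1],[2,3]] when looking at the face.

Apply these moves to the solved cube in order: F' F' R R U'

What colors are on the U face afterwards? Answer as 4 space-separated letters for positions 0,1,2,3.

Answer: W Y W Y

Derivation:
After move 1 (F'): F=GGGG U=WWRR R=YRYR D=OOYY L=OWOW
After move 2 (F'): F=GGGG U=WWYY R=OROR D=WWYY L=OROR
After move 3 (R): R=OORR U=WGYG F=GWGY D=WBYB B=YBWB
After move 4 (R): R=RORO U=WWYY F=GBGB D=WWYY B=GBGB
After move 5 (U'): U=WYWY F=ORGB R=GBRO B=ROGB L=GBOR
Query: U face = WYWY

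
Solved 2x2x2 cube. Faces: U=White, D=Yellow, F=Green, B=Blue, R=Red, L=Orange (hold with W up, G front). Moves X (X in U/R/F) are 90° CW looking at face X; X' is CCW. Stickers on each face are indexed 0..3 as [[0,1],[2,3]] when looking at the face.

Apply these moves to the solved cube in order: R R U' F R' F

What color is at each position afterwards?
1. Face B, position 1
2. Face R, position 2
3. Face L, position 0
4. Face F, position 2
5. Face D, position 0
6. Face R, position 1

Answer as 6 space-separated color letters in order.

After move 1 (R): R=RRRR U=WGWG F=GYGY D=YBYB B=WBWB
After move 2 (R): R=RRRR U=WYWY F=GBGB D=YWYW B=GBGB
After move 3 (U'): U=YYWW F=OOGB R=GBRR B=RRGB L=GBOO
After move 4 (F): F=GOBO U=YYOB R=WBWR D=RGYW L=GYOW
After move 5 (R'): R=BRWW U=YGOR F=GYBB D=ROYO B=WRGB
After move 6 (F): F=BGBY U=YGWY R=ORRW D=WBYO L=GROO
Query 1: B[1] = R
Query 2: R[2] = R
Query 3: L[0] = G
Query 4: F[2] = B
Query 5: D[0] = W
Query 6: R[1] = R

Answer: R R G B W R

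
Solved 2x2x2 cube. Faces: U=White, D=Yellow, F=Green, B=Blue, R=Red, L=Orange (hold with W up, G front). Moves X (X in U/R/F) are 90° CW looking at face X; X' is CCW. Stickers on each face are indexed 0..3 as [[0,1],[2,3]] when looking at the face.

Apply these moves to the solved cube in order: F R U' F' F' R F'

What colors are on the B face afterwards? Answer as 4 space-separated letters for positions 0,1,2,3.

After move 1 (F): F=GGGG U=WWOO R=WRWR D=RRYY L=OYOY
After move 2 (R): R=WWRR U=WGOG F=GRGY D=RBYB B=OBWB
After move 3 (U'): U=GGWO F=OYGY R=GRRR B=WWWB L=OBOY
After move 4 (F'): F=YYOG U=GGGR R=BRRR D=BYYB L=OOOW
After move 5 (F'): F=YGYO U=GGBR R=YRBR D=OWYB L=OROG
After move 6 (R): R=BYRR U=GGBO F=YWYB D=OWYW B=RWGB
After move 7 (F'): F=WBYY U=GGBR R=WYOR D=RGYW L=OOOB
Query: B face = RWGB

Answer: R W G B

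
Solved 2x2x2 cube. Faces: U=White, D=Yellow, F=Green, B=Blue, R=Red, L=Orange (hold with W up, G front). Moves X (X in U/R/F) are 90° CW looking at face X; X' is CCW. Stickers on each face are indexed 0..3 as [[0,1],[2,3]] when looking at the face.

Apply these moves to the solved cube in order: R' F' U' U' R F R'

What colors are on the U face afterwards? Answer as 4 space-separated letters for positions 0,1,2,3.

Answer: R R W W

Derivation:
After move 1 (R'): R=RRRR U=WBWB F=GWGW D=YGYG B=YBYB
After move 2 (F'): F=WWGG U=WBRR R=GRYR D=OOYG L=OBOW
After move 3 (U'): U=BRWR F=OBGG R=WWYR B=GRYB L=YBOW
After move 4 (U'): U=RRBW F=YBGG R=OBYR B=WWYB L=GROW
After move 5 (R): R=YORB U=RBBG F=YOGG D=OYYW B=WWRB
After move 6 (F): F=GYGO U=RBWR R=BOGB D=RYYW L=GOOY
After move 7 (R'): R=OBBG U=RRWW F=GBGR D=RYYO B=WWYB
Query: U face = RRWW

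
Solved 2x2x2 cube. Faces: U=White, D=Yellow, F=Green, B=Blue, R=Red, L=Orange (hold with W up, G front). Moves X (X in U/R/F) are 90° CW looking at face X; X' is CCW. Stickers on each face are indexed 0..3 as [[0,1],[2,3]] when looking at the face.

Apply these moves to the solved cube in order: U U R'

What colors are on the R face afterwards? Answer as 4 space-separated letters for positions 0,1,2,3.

Answer: O R O R

Derivation:
After move 1 (U): U=WWWW F=RRGG R=BBRR B=OOBB L=GGOO
After move 2 (U): U=WWWW F=BBGG R=OORR B=GGBB L=RROO
After move 3 (R'): R=OROR U=WBWG F=BWGW D=YBYG B=YGYB
Query: R face = OROR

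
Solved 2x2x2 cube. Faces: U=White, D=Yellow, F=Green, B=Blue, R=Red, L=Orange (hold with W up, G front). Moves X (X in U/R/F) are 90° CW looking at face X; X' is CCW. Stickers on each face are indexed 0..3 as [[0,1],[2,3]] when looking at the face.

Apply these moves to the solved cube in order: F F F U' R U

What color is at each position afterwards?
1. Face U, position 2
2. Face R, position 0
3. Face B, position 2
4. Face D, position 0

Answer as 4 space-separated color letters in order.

After move 1 (F): F=GGGG U=WWOO R=WRWR D=RRYY L=OYOY
After move 2 (F): F=GGGG U=WWYY R=OROR D=WWYY L=OROR
After move 3 (F): F=GGGG U=WWRR R=YRYR D=OOYY L=OWOW
After move 4 (U'): U=WRWR F=OWGG R=GGYR B=YRBB L=BBOW
After move 5 (R): R=YGRG U=WWWG F=OOGY D=OBYY B=RRRB
After move 6 (U): U=WWGW F=YGGY R=RRRG B=BBRB L=OOOW
Query 1: U[2] = G
Query 2: R[0] = R
Query 3: B[2] = R
Query 4: D[0] = O

Answer: G R R O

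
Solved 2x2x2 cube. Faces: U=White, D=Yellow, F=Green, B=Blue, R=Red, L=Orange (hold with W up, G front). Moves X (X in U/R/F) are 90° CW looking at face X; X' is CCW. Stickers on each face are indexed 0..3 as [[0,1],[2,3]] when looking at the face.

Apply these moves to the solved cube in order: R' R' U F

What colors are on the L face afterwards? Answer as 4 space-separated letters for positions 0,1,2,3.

Answer: G Y O W

Derivation:
After move 1 (R'): R=RRRR U=WBWB F=GWGW D=YGYG B=YBYB
After move 2 (R'): R=RRRR U=WYWY F=GBGB D=YWYW B=GBGB
After move 3 (U): U=WWYY F=RRGB R=GBRR B=OOGB L=GBOO
After move 4 (F): F=GRBR U=WWOB R=YBYR D=RGYW L=GYOW
Query: L face = GYOW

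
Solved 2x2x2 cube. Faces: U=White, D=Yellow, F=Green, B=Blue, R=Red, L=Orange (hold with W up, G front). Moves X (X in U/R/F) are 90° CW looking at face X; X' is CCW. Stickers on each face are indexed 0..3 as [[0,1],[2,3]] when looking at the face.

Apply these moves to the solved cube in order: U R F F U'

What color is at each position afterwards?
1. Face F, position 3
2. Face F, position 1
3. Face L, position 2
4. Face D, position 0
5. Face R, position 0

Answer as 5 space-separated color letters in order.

After move 1 (U): U=WWWW F=RRGG R=BBRR B=OOBB L=GGOO
After move 2 (R): R=RBRB U=WRWG F=RYGY D=YBYO B=WOWB
After move 3 (F): F=GRYY U=WROG R=WBGB D=RRYO L=GYOB
After move 4 (F): F=YGYR U=WRBY R=OBGB D=GWYO L=GROR
After move 5 (U'): U=RYWB F=GRYR R=YGGB B=OBWB L=WOOR
Query 1: F[3] = R
Query 2: F[1] = R
Query 3: L[2] = O
Query 4: D[0] = G
Query 5: R[0] = Y

Answer: R R O G Y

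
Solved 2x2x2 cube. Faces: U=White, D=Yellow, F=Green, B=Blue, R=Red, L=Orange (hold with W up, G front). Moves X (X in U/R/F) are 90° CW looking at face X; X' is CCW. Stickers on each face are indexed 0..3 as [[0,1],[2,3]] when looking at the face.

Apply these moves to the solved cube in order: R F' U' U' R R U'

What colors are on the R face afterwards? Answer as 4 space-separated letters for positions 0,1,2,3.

After move 1 (R): R=RRRR U=WGWG F=GYGY D=YBYB B=WBWB
After move 2 (F'): F=YYGG U=WGRR R=BRYR D=OOYB L=OGOW
After move 3 (U'): U=GRWR F=OGGG R=YYYR B=BRWB L=WBOW
After move 4 (U'): U=RRGW F=WBGG R=OGYR B=YYWB L=BROW
After move 5 (R): R=YORG U=RBGG F=WOGB D=OWYY B=WYRB
After move 6 (R): R=RYGO U=ROGB F=WWGY D=ORYW B=GYBB
After move 7 (U'): U=OBRG F=BRGY R=WWGO B=RYBB L=GYOW
Query: R face = WWGO

Answer: W W G O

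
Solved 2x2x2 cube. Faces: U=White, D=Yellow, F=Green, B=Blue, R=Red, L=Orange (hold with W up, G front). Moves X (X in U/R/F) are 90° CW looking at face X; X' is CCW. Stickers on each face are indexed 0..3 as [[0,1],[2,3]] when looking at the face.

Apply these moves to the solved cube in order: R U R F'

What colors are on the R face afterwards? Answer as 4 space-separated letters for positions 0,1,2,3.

Answer: W W Y B

Derivation:
After move 1 (R): R=RRRR U=WGWG F=GYGY D=YBYB B=WBWB
After move 2 (U): U=WWGG F=RRGY R=WBRR B=OOWB L=GYOO
After move 3 (R): R=RWRB U=WRGY F=RBGB D=YWYO B=GOWB
After move 4 (F'): F=BBRG U=WRRR R=WWYB D=YOYO L=GYOG
Query: R face = WWYB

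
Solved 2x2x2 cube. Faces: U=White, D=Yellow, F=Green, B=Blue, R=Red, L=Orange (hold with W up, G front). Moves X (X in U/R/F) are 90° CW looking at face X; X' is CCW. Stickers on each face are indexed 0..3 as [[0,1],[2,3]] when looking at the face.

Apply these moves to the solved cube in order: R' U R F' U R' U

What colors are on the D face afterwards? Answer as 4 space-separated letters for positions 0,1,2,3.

After move 1 (R'): R=RRRR U=WBWB F=GWGW D=YGYG B=YBYB
After move 2 (U): U=WWBB F=RRGW R=YBRR B=OOYB L=GWOO
After move 3 (R): R=RYRB U=WRBW F=RGGG D=YYYO B=BOWB
After move 4 (F'): F=GGRG U=WRRR R=YYYB D=WOYO L=GWOB
After move 5 (U): U=RWRR F=YYRG R=BOYB B=GWWB L=GGOB
After move 6 (R'): R=OBBY U=RWRG F=YWRR D=WYYG B=OWOB
After move 7 (U): U=RRGW F=OBRR R=OWBY B=GGOB L=YWOB
Query: D face = WYYG

Answer: W Y Y G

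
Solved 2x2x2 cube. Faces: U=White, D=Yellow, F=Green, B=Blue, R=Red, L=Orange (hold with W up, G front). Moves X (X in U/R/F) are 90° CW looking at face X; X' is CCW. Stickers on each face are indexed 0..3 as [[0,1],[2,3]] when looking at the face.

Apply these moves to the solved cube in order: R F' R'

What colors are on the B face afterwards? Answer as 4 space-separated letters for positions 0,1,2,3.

After move 1 (R): R=RRRR U=WGWG F=GYGY D=YBYB B=WBWB
After move 2 (F'): F=YYGG U=WGRR R=BRYR D=OOYB L=OGOW
After move 3 (R'): R=RRBY U=WWRW F=YGGR D=OYYG B=BBOB
Query: B face = BBOB

Answer: B B O B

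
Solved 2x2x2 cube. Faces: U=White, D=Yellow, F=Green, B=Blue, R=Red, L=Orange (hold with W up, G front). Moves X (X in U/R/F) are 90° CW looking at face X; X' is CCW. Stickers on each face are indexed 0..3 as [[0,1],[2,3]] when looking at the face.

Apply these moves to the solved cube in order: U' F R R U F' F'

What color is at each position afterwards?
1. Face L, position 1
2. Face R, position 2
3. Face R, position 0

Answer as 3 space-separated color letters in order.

Answer: G B Y

Derivation:
After move 1 (U'): U=WWWW F=OOGG R=GGRR B=RRBB L=BBOO
After move 2 (F): F=GOGO U=WWOB R=WGWR D=RGYY L=BYOY
After move 3 (R): R=WWRG U=WOOO F=GGGY D=RBYR B=BRWB
After move 4 (R): R=RWGW U=WGOY F=GBGR D=RWYB B=OROB
After move 5 (U): U=OWYG F=RWGR R=ORGW B=BYOB L=GBOY
After move 6 (F'): F=WRRG U=OWOG R=WRRW D=BYYB L=GGOY
After move 7 (F'): F=RGWR U=OWWR R=YRBW D=GYYB L=GGOO
Query 1: L[1] = G
Query 2: R[2] = B
Query 3: R[0] = Y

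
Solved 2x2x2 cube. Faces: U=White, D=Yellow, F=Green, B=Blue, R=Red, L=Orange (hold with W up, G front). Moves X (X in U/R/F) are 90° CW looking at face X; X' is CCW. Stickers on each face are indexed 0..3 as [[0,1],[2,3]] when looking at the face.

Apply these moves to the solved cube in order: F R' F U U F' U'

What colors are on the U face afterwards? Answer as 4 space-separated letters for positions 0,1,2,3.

After move 1 (F): F=GGGG U=WWOO R=WRWR D=RRYY L=OYOY
After move 2 (R'): R=RRWW U=WBOB F=GWGO D=RGYG B=YBRB
After move 3 (F): F=GGOW U=WBYY R=ORBW D=WRYG L=OROG
After move 4 (U): U=YWYB F=OROW R=YBBW B=ORRB L=GGOG
After move 5 (U): U=YYBW F=YBOW R=ORBW B=GGRB L=OROG
After move 6 (F'): F=BWYO U=YYOB R=RRWW D=RGYG L=OWOB
After move 7 (U'): U=YBYO F=OWYO R=BWWW B=RRRB L=GGOB
Query: U face = YBYO

Answer: Y B Y O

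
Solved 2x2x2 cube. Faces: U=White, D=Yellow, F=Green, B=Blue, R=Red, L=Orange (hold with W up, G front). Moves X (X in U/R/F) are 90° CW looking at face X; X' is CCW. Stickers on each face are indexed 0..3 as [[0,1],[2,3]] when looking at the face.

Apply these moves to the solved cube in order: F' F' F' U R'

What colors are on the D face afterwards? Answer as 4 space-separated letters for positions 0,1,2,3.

After move 1 (F'): F=GGGG U=WWRR R=YRYR D=OOYY L=OWOW
After move 2 (F'): F=GGGG U=WWYY R=OROR D=WWYY L=OROR
After move 3 (F'): F=GGGG U=WWOO R=WRWR D=RRYY L=OYOY
After move 4 (U): U=OWOW F=WRGG R=BBWR B=OYBB L=GGOY
After move 5 (R'): R=BRBW U=OBOO F=WWGW D=RRYG B=YYRB
Query: D face = RRYG

Answer: R R Y G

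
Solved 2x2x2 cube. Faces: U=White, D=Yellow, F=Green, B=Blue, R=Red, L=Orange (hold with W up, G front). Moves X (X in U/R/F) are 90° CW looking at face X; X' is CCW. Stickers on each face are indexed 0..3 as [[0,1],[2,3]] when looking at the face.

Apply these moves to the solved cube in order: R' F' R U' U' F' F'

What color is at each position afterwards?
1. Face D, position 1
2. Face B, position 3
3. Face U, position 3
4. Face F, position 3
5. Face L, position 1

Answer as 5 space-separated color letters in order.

Answer: W B O R R

Derivation:
After move 1 (R'): R=RRRR U=WBWB F=GWGW D=YGYG B=YBYB
After move 2 (F'): F=WWGG U=WBRR R=GRYR D=OOYG L=OBOW
After move 3 (R): R=YGRR U=WWRG F=WOGG D=OYYY B=RBBB
After move 4 (U'): U=WGWR F=OBGG R=WORR B=YGBB L=RBOW
After move 5 (U'): U=GRWW F=RBGG R=OBRR B=WOBB L=YGOW
After move 6 (F'): F=BGRG U=GROR R=YBOR D=GWYY L=YWOW
After move 7 (F'): F=GGBR U=GRYO R=WBGR D=WWYY L=YROO
Query 1: D[1] = W
Query 2: B[3] = B
Query 3: U[3] = O
Query 4: F[3] = R
Query 5: L[1] = R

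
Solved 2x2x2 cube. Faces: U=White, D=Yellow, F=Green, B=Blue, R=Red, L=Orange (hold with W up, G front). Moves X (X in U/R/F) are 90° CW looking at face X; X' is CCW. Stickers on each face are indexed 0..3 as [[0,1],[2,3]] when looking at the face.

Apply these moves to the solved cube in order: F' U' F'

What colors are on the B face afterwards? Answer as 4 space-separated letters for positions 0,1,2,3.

Answer: Y R B B

Derivation:
After move 1 (F'): F=GGGG U=WWRR R=YRYR D=OOYY L=OWOW
After move 2 (U'): U=WRWR F=OWGG R=GGYR B=YRBB L=BBOW
After move 3 (F'): F=WGOG U=WRGY R=OGOR D=BWYY L=BROW
Query: B face = YRBB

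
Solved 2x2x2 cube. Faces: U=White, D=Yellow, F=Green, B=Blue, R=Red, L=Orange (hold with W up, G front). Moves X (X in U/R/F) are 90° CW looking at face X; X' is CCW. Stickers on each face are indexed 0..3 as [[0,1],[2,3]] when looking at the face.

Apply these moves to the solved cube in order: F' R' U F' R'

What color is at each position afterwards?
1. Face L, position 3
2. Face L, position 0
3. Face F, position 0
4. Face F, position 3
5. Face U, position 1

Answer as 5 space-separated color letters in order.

Answer: B G R Y O

Derivation:
After move 1 (F'): F=GGGG U=WWRR R=YRYR D=OOYY L=OWOW
After move 2 (R'): R=RRYY U=WBRB F=GWGR D=OGYG B=YBOB
After move 3 (U): U=RWBB F=RRGR R=YBYY B=OWOB L=GWOW
After move 4 (F'): F=RRRG U=RWYY R=GBOY D=WWYG L=GBOB
After move 5 (R'): R=BYGO U=ROYO F=RWRY D=WRYG B=GWWB
Query 1: L[3] = B
Query 2: L[0] = G
Query 3: F[0] = R
Query 4: F[3] = Y
Query 5: U[1] = O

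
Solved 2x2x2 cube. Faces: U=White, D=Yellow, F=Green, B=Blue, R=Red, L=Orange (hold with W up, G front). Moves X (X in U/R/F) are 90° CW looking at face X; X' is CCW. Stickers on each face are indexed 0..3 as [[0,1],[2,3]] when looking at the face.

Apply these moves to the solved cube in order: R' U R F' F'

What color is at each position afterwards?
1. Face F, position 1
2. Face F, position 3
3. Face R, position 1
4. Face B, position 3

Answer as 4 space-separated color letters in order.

Answer: G R Y B

Derivation:
After move 1 (R'): R=RRRR U=WBWB F=GWGW D=YGYG B=YBYB
After move 2 (U): U=WWBB F=RRGW R=YBRR B=OOYB L=GWOO
After move 3 (R): R=RYRB U=WRBW F=RGGG D=YYYO B=BOWB
After move 4 (F'): F=GGRG U=WRRR R=YYYB D=WOYO L=GWOB
After move 5 (F'): F=GGGR U=WRYY R=OYWB D=WBYO L=GROR
Query 1: F[1] = G
Query 2: F[3] = R
Query 3: R[1] = Y
Query 4: B[3] = B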